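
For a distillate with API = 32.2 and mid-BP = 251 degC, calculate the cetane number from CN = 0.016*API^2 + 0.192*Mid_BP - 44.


CN = 0.016 * 32.2^2 + 0.192 * 251 - 44
CN = 16.58944 + 48.192 - 44 = 20.78144

20.78144


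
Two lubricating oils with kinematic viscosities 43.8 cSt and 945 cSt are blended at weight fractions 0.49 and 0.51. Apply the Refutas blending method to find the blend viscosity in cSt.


Refutas method: VBN_i = 14.534*ln(ln(visc_i + 0.8)) + 10.975, blended linearly by mass fraction; since VBN is linear in VBI_i = ln(ln(visc_i + 0.8)) and the fractions sum to 1, blend VBI directly: visc = exp(exp(VBI_blend)) - 0.8
VBI_1 = ln(ln(43.8 + 0.8)) = 1.3344
VBI_2 = ln(ln(945 + 0.8)) = 1.92455
VBI_blend = 0.49 * 1.3344 + 0.51 * 1.92455 = 1.63538
visc_blend = exp(exp(1.63538)) - 0.8 = 168.5

168.5 cSt


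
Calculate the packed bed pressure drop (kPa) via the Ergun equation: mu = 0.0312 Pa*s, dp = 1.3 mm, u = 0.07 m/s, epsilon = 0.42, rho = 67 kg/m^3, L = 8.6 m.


dp = 1.3 mm = 0.0013 m
Viscous term = 150*0.0312*0.07*(1-0.42)^2 / (0.0013^2*0.42^3) = 880167
Inertial term = 1.75*67*0.07^2*(1-0.42) / (0.0013*0.42^3) = 3459.76
dP/L = 880167 + 3459.76 = 883627 Pa/m
dP = 883627 * 8.6 / 1000 = 7599 kPa

7599 kPa


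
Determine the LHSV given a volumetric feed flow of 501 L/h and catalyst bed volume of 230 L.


LHSV = volumetric feed rate / catalyst volume
= 501 L/h / 230 L
= 2.178 h^-1

2.178 h^-1


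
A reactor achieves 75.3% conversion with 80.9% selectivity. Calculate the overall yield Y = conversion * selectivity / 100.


Overall yield = conversion (%) * selectivity (%) / 100
Conversion = 75.3%, Selectivity = 80.9%
Y = 75.3 * 80.9 / 100
= 60.9177 %

60.9177 %


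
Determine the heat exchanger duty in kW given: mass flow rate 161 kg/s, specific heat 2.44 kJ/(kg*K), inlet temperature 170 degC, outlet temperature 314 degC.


Q = m_dot * cp * delta_T
delta_T = 314 - 170 = 144 K
Q = 161 * 2.44 * 144
= 392.84 * 144
= 56568.96 kW

56568.96 kW


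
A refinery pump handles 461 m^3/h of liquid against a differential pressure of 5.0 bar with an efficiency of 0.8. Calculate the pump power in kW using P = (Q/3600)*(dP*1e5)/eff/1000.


Q = 461 / 3600 = 0.128056 m^3/s
P = 0.128056 * (5.0 * 1e5) / 0.8 / 1000 = 80.03

80.03 kW


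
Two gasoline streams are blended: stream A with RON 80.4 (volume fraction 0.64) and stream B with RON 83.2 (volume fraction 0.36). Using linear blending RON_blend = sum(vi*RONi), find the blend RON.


Linear blending: RON_blend = sum(vi * RONi)
Contribution 1: 0.64 * 80.4 = 51.456
Contribution 2: 0.36 * 83.2 = 29.952
RON_blend = 51.456 + 29.952 = 81.408

81.408


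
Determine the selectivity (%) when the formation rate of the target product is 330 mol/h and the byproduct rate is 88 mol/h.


Selectivity = desired / (desired + undesired) * 100
Total products = 330 + 88 = 418 mol/h
S = 330 / 418 * 100
= 0.7895 * 100
= 78.95 %

78.95 %


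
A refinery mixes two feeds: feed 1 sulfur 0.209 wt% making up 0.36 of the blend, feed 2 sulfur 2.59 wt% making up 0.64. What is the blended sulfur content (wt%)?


Linear sulfur blending: S_blend = x1*S1 + x2*S2
Contribution 1: 0.36 * 0.209 = 0.07524 wt%
Contribution 2: 0.64 * 2.59 = 1.6576 wt%
S_blend = 0.07524 + 1.6576 = 1.73284

1.73284 wt%


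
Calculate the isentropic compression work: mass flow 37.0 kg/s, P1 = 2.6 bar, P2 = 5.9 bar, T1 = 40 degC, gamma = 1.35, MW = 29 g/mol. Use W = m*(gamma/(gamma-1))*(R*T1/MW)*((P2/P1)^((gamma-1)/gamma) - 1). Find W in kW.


Isentropic work: W = m*(gamma/(gamma-1))*(R*T1/MW)*((P2/P1)^((gamma-1)/gamma) - 1)
T1 = 40 + 273.15 = 313.15 K
Pressure ratio = 5.9 / 2.6 = 2.26923
Exponent = (1.35 - 1)/1.35 = 0.259259
(P2/P1)^exp - 1 = 2.26923^0.259259 - 1 = 0.236701
W = 37.0 * 1.35 / 0.35 * 8.314 * 313.15 / 29 * 0.236701 = 3033

3033 kW


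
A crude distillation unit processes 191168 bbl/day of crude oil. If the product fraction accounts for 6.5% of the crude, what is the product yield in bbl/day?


Crude throughput = 191168 bbl/day
Fraction yield = 6.5%
yield = throughput * fraction / 100
yield = 191168 * 6.5 / 100 = 12425.92

12425.92 bbl/day


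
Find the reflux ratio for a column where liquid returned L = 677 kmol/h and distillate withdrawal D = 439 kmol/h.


Reflux ratio definition: R = L / D (liquid returned / distillate withdrawn)
L = 677 kmol/h, D = 439 kmol/h
R = 677 / 439 = 1.542

1.542


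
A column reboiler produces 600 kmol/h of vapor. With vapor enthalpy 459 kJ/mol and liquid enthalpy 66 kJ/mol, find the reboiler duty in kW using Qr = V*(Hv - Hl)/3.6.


Qr = 600 * (459 - 66) / 3.6 = 600 * 393 / 3.6 = 65500

65500 kW


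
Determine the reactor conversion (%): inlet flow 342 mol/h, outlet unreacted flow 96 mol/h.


X = (F_in - F_out) / F_in * 100
Moles reacted = 342 - 96 = 246
X = 246 / 342 * 100
= 0.7193 * 100
= 71.93 %

71.93 %


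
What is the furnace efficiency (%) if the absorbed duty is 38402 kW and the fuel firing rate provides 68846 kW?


Furnace efficiency = Q_absorbed / Q_fuel * 100
= 38402 / 68846 * 100 = 55.78

55.78 %


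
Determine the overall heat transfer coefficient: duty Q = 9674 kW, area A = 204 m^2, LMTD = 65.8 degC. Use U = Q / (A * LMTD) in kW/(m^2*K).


From Q = U*A*LMTD, U = Q / (A * LMTD)
U = 9674 / (204 * 65.8) = 9674 / 13423.2 = 0.7207

0.7207 kW/(m^2*K)


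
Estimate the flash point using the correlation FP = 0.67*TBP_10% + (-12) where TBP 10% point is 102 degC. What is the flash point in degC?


FP = 0.67 * 102 + (-12) = 56.34

56.34 degC


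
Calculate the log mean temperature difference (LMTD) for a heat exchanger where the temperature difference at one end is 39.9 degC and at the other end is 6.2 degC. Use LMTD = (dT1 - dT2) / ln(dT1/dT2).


LMTD = (dT1 - dT2) / ln(dT1/dT2)
= (39.9 - 6.2) / ln(39.9 / 6.2) = 33.7 / 1.86183 = 18.10

18.10 degC


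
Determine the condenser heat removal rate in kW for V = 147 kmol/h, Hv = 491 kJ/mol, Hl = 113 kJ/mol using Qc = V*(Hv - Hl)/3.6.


Qc = 147 * (491 - 113) / 3.6 = 147 * 378 / 3.6 = 15440

15440 kW


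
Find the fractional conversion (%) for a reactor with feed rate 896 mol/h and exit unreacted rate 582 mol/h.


X = (F_in - F_out) / F_in * 100
Moles reacted = 896 - 582 = 314
X = 314 / 896 * 100
= 0.3504 * 100
= 35.04 %

35.04 %


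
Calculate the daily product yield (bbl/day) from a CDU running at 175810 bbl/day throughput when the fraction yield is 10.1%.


Crude throughput = 175810 bbl/day
Fraction yield = 10.1%
yield = throughput * fraction / 100
yield = 175810 * 10.1 / 100 = 17756.81

17756.81 bbl/day


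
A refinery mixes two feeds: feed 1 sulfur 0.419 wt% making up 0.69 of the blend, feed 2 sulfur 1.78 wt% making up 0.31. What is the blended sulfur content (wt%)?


Linear sulfur blending: S_blend = x1*S1 + x2*S2
Contribution 1: 0.69 * 0.419 = 0.28911 wt%
Contribution 2: 0.31 * 1.78 = 0.5518 wt%
S_blend = 0.28911 + 0.5518 = 0.84091

0.84091 wt%


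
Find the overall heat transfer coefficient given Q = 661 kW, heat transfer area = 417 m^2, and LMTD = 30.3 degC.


From Q = U*A*LMTD, U = Q / (A * LMTD)
U = 661 / (417 * 30.3) = 661 / 12635.1 = 0.05231

0.05231 kW/(m^2*K)


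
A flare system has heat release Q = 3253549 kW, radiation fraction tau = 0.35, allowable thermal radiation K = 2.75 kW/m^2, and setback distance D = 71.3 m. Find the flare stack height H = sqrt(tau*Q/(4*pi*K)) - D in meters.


tau*Q/(4*pi*K) = 0.35 * 3253549 / (4 * pi * 2.75) = 32952.1
sqrt(32952.1) = 181.527
H = 181.527 - 71.3 = 110.2

110.2 m


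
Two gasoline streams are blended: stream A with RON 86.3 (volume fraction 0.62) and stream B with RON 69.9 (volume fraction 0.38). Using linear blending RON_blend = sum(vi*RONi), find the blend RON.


Linear blending: RON_blend = sum(vi * RONi)
Contribution 1: 0.62 * 86.3 = 53.506
Contribution 2: 0.38 * 69.9 = 26.562
RON_blend = 53.506 + 26.562 = 80.068

80.068


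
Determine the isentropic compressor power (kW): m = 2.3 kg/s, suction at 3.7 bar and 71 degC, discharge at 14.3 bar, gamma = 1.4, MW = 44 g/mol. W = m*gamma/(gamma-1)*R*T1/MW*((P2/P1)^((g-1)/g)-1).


Isentropic work: W = m*(gamma/(gamma-1))*(R*T1/MW)*((P2/P1)^((gamma-1)/gamma) - 1)
T1 = 71 + 273.15 = 344.15 K
Pressure ratio = 14.3 / 3.7 = 3.86486
Exponent = (1.4 - 1)/1.4 = 0.285714
(P2/P1)^exp - 1 = 3.86486^0.285714 - 1 = 0.471473
W = 2.3 * 1.4 / 0.4 * 8.314 * 344.15 / 44 * 0.471473 = 246.8

246.8 kW


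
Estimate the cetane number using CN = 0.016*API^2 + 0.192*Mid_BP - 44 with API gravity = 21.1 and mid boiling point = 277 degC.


CN = 0.016 * 21.1^2 + 0.192 * 277 - 44
CN = 7.12336 + 53.184 - 44 = 16.30736

16.30736


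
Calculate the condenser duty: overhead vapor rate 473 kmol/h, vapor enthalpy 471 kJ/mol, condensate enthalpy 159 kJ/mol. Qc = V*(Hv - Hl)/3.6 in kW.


Qc = 473 * (471 - 159) / 3.6 = 473 * 312 / 3.6 = 40990

40990 kW


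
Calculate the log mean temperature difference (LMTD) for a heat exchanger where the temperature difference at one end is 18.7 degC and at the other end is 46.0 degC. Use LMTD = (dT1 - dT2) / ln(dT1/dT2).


LMTD = (dT1 - dT2) / ln(dT1/dT2)
= (18.7 - 46.0) / ln(18.7 / 46.0) = -27.3 / -0.900118 = 30.33

30.33 degC


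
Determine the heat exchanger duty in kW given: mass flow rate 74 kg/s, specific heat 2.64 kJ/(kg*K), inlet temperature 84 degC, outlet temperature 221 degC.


Q = m_dot * cp * delta_T
delta_T = 221 - 84 = 137 K
Q = 74 * 2.64 * 137
= 195.36 * 137
= 26764.32 kW

26764.32 kW


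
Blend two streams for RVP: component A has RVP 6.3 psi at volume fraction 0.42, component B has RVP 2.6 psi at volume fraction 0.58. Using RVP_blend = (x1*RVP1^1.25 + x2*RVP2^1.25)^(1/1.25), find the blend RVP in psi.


Chevron index: RVP_blend = (sum xi*RVPi^1.25)^(1/1.25)
RVP^1.25 terms: 0.42 * 6.3^1.25 + 0.58 * 2.6^1.25 = 6.10693
RVP_blend = 6.10693^(1/1.25) = 4.253

4.253 psi


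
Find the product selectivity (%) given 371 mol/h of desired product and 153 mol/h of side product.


Selectivity = desired / (desired + undesired) * 100
Total products = 371 + 153 = 524 mol/h
S = 371 / 524 * 100
= 0.7080 * 100
= 70.80 %

70.80 %


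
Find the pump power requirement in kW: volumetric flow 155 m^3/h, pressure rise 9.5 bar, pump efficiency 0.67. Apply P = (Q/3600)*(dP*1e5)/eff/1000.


Q = 155 / 3600 = 0.0430556 m^3/s
P = 0.0430556 * (9.5 * 1e5) / 0.67 / 1000 = 61.05

61.05 kW


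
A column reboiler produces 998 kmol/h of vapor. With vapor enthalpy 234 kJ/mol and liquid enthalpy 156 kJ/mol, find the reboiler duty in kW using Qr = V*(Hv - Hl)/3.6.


Qr = 998 * (234 - 156) / 3.6 = 998 * 78 / 3.6 = 21620

21620 kW


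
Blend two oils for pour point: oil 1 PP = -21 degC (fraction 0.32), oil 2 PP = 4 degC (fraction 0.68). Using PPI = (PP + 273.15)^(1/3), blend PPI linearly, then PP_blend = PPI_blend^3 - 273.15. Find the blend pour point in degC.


PPI_1 = (-21 + 273.15)^(1/3) = 6.317613
PPI_2 = (4 + 273.15)^(1/3) = 6.51986
PPI_blend = 0.32 * 6.317613 + 0.68 * 6.51986 = 6.455141
PP_blend = 6.455141^3 - 273.15 = 268.9783 - 273.15 = -4.17

-4.17 degC


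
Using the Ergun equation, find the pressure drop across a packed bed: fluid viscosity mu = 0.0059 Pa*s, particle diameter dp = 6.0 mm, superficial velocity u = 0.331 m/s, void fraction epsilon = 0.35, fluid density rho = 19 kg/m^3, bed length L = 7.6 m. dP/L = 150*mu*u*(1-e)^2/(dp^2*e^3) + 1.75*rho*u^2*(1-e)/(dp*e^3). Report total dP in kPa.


dp = 6.0 mm = 0.006 m
Viscous term = 150*0.0059*0.331*(1-0.35)^2 / (0.006^2*0.35^3) = 80184.7
Inertial term = 1.75*19*0.331^2*(1-0.35) / (0.006*0.35^3) = 9204.61
dP/L = 80184.7 + 9204.61 = 89389.3 Pa/m
dP = 89389.3 * 7.6 / 1000 = 679.4 kPa

679.4 kPa


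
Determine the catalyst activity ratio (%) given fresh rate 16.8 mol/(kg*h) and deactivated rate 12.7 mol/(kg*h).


Activity (%) = (rate_used / rate_fresh) * 100
rate_used = 12.7, rate_fresh = 16.8
= (12.7 / 16.8) * 100
= 0.7560 * 100 = 75.60

75.60 %


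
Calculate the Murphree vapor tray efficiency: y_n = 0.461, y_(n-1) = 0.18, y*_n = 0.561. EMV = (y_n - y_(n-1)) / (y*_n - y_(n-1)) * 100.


Murphree vapor efficiency: EMV = (y_n - y_(n-1)) / (y*_n - y_(n-1)) * 100
EMV = (0.461 - 0.18) / (0.561 - 0.18) * 100 = 0.281 / 0.381 * 100 = 73.75

73.75 %


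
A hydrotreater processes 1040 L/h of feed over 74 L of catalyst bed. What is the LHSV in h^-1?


LHSV = volumetric feed rate / catalyst volume
= 1040 L/h / 74 L
= 14.05 h^-1

14.05 h^-1


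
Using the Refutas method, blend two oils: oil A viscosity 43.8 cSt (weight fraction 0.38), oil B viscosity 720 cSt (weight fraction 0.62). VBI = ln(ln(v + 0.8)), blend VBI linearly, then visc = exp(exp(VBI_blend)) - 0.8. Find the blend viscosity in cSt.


Refutas method: VBN_i = 14.534*ln(ln(visc_i + 0.8)) + 10.975, blended linearly by mass fraction; since VBN is linear in VBI_i = ln(ln(visc_i + 0.8)) and the fractions sum to 1, blend VBI directly: visc = exp(exp(VBI_blend)) - 0.8
VBI_1 = ln(ln(43.8 + 0.8)) = 1.3344
VBI_2 = ln(ln(720 + 0.8)) = 1.88409
VBI_blend = 0.38 * 1.3344 + 0.62 * 1.88409 = 1.67521
visc_blend = exp(exp(1.67521)) - 0.8 = 207.7

207.7 cSt


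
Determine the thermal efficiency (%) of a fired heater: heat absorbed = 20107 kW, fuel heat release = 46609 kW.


Furnace efficiency = Q_absorbed / Q_fuel * 100
= 20107 / 46609 * 100 = 43.14

43.14 %


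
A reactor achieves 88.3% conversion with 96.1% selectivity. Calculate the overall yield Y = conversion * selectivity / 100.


Overall yield = conversion (%) * selectivity (%) / 100
Conversion = 88.3%, Selectivity = 96.1%
Y = 88.3 * 96.1 / 100
= 84.8563 %

84.8563 %


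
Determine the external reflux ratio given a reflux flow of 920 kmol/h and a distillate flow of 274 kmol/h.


Reflux ratio definition: R = L / D (liquid returned / distillate withdrawn)
L = 920 kmol/h, D = 274 kmol/h
R = 920 / 274 = 3.358

3.358


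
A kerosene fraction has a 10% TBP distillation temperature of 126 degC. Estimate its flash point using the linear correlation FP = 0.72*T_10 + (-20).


FP = 0.72 * 126 + (-20) = 70.72

70.72 degC


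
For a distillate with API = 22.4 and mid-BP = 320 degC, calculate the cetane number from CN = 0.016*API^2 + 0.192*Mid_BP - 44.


CN = 0.016 * 22.4^2 + 0.192 * 320 - 44
CN = 8.02816 + 61.44 - 44 = 25.46816

25.46816


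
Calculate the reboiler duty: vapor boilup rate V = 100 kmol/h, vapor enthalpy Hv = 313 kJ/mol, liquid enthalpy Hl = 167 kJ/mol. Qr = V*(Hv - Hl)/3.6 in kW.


Qr = 100 * (313 - 167) / 3.6 = 100 * 146 / 3.6 = 4056

4056 kW


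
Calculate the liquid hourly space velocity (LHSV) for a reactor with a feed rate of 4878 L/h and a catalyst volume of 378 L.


LHSV = volumetric feed rate / catalyst volume
= 4878 L/h / 378 L
= 12.90 h^-1

12.90 h^-1


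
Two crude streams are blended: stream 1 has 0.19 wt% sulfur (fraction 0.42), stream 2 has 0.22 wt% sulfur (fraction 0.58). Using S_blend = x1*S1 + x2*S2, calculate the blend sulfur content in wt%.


Linear sulfur blending: S_blend = x1*S1 + x2*S2
Contribution 1: 0.42 * 0.19 = 0.0798 wt%
Contribution 2: 0.58 * 0.22 = 0.1276 wt%
S_blend = 0.0798 + 0.1276 = 0.2074

0.2074 wt%


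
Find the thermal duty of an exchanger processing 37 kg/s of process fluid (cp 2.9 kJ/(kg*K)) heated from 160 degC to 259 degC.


Q = m_dot * cp * delta_T
delta_T = 259 - 160 = 99 K
Q = 37 * 2.9 * 99
= 107.3 * 99
= 10622.7 kW

10622.7 kW


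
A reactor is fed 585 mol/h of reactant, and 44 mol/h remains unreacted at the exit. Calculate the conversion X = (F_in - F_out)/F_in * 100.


X = (F_in - F_out) / F_in * 100
Moles reacted = 585 - 44 = 541
X = 541 / 585 * 100
= 0.9248 * 100
= 92.48 %

92.48 %


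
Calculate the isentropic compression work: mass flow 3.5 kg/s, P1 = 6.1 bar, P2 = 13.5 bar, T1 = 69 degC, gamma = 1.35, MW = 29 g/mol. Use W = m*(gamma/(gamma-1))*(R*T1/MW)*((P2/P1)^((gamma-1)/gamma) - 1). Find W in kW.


Isentropic work: W = m*(gamma/(gamma-1))*(R*T1/MW)*((P2/P1)^((gamma-1)/gamma) - 1)
T1 = 69 + 273.15 = 342.15 K
Pressure ratio = 13.5 / 6.1 = 2.21311
Exponent = (1.35 - 1)/1.35 = 0.259259
(P2/P1)^exp - 1 = 2.21311^0.259259 - 1 = 0.228698
W = 3.5 * 1.35 / 0.35 * 8.314 * 342.15 / 29 * 0.228698 = 302.8

302.8 kW


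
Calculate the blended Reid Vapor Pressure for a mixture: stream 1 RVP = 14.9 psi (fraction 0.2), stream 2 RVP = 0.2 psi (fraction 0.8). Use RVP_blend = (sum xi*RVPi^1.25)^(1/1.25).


Chevron index: RVP_blend = (sum xi*RVPi^1.25)^(1/1.25)
RVP^1.25 terms: 0.2 * 14.9^1.25 + 0.8 * 0.2^1.25 = 5.96181
RVP_blend = 5.96181^(1/1.25) = 4.172

4.172 psi


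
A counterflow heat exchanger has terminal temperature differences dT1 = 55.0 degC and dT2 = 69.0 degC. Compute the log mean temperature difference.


LMTD = (dT1 - dT2) / ln(dT1/dT2)
= (55.0 - 69.0) / ln(55.0 / 69.0) = -14 / -0.226773 = 61.74

61.74 degC


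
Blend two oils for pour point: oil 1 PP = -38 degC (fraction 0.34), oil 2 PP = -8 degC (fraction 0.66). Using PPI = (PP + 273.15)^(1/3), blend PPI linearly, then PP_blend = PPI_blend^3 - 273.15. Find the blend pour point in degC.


PPI_1 = (-38 + 273.15)^(1/3) = 6.172318
PPI_2 = (-8 + 273.15)^(1/3) = 6.42437
PPI_blend = 0.34 * 6.172318 + 0.66 * 6.42437 = 6.338672
PP_blend = 6.338672^3 - 273.15 = 254.68 - 273.15 = -18.47

-18.47 degC


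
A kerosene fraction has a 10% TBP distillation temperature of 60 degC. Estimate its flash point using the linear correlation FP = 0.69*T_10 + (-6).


FP = 0.69 * 60 + (-6) = 35.4

35.4 degC


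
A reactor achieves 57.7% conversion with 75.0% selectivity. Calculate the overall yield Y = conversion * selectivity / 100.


Overall yield = conversion (%) * selectivity (%) / 100
Conversion = 57.7%, Selectivity = 75.0%
Y = 57.7 * 75.0 / 100
= 43.275 %

43.275 %


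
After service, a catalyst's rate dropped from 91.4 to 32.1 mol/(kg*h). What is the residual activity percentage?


Activity (%) = (rate_used / rate_fresh) * 100
rate_used = 32.1, rate_fresh = 91.4
= (32.1 / 91.4) * 100
= 0.3512 * 100 = 35.12

35.12 %


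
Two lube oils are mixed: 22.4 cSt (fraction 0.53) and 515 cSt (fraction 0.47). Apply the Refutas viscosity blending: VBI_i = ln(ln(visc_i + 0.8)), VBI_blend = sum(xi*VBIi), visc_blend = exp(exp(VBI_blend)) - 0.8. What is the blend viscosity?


Refutas method: VBN_i = 14.534*ln(ln(visc_i + 0.8)) + 10.975, blended linearly by mass fraction; since VBN is linear in VBI_i = ln(ln(visc_i + 0.8)) and the fractions sum to 1, blend VBI directly: visc = exp(exp(VBI_blend)) - 0.8
VBI_1 = ln(ln(22.4 + 0.8)) = 1.14554
VBI_2 = ln(ln(515 + 0.8)) = 1.8319
VBI_blend = 0.53 * 1.14554 + 0.47 * 1.8319 = 1.46813
visc_blend = exp(exp(1.46813)) - 0.8 = 75.99

75.99 cSt


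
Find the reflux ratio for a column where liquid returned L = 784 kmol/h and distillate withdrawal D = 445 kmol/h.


Reflux ratio definition: R = L / D (liquid returned / distillate withdrawn)
L = 784 kmol/h, D = 445 kmol/h
R = 784 / 445 = 1.762

1.762


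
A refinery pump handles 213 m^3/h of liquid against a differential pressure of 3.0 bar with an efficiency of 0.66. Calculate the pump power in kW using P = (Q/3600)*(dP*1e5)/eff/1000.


Q = 213 / 3600 = 0.0591667 m^3/s
P = 0.0591667 * (3.0 * 1e5) / 0.66 / 1000 = 26.89

26.89 kW


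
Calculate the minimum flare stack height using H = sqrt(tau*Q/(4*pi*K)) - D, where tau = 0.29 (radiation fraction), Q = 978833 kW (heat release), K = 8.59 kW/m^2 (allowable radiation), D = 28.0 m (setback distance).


tau*Q/(4*pi*K) = 0.29 * 978833 / (4 * pi * 8.59) = 2629.68
sqrt(2629.68) = 51.2804
H = 51.2804 - 28.0 = 23.28

23.28 m


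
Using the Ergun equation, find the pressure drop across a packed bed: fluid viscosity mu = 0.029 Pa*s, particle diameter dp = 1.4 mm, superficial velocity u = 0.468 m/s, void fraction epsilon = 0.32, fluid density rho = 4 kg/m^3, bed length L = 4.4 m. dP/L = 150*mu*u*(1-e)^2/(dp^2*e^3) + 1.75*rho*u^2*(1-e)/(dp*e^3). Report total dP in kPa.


dp = 1.4 mm = 0.0014 m
Viscous term = 150*0.029*0.468*(1-0.32)^2 / (0.0014^2*0.32^3) = 14657100
Inertial term = 1.75*4*0.468^2*(1-0.32) / (0.0014*0.32^3) = 22725.9
dP/L = 14657100 + 22725.9 = 14679800 Pa/m
dP = 14679800 * 4.4 / 1000 = 64590 kPa

64590 kPa


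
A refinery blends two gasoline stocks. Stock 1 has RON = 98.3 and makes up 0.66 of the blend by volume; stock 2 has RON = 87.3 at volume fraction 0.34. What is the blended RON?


Linear blending: RON_blend = sum(vi * RONi)
Contribution 1: 0.66 * 98.3 = 64.878
Contribution 2: 0.34 * 87.3 = 29.682
RON_blend = 64.878 + 29.682 = 94.56

94.56


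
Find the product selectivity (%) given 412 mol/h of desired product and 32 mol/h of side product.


Selectivity = desired / (desired + undesired) * 100
Total products = 412 + 32 = 444 mol/h
S = 412 / 444 * 100
= 0.9279 * 100
= 92.79 %

92.79 %


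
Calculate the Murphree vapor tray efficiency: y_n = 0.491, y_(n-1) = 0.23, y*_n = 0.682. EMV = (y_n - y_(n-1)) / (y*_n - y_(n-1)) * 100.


Murphree vapor efficiency: EMV = (y_n - y_(n-1)) / (y*_n - y_(n-1)) * 100
EMV = (0.491 - 0.23) / (0.682 - 0.23) * 100 = 0.261 / 0.452 * 100 = 57.74

57.74 %


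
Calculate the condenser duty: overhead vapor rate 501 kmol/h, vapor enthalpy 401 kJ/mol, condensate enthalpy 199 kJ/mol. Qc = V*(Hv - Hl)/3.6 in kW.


Qc = 501 * (401 - 199) / 3.6 = 501 * 202 / 3.6 = 28110

28110 kW


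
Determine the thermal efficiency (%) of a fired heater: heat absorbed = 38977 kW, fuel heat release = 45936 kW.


Furnace efficiency = Q_absorbed / Q_fuel * 100
= 38977 / 45936 * 100 = 84.85

84.85 %


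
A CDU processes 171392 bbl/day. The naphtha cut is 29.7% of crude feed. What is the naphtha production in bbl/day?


Crude throughput = 171392 bbl/day
Fraction yield = 29.7%
yield = throughput * fraction / 100
yield = 171392 * 29.7 / 100 = 50903.424

50903.424 bbl/day


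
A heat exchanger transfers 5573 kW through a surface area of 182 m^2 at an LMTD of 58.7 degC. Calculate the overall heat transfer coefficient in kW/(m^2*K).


From Q = U*A*LMTD, U = Q / (A * LMTD)
U = 5573 / (182 * 58.7) = 5573 / 10683.4 = 0.5217

0.5217 kW/(m^2*K)


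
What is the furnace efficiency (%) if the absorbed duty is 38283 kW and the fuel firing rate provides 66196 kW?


Furnace efficiency = Q_absorbed / Q_fuel * 100
= 38283 / 66196 * 100 = 57.83

57.83 %


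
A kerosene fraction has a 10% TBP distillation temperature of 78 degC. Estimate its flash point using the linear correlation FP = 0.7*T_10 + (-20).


FP = 0.7 * 78 + (-20) = 34.6

34.6 degC


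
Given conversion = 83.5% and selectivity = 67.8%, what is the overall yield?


Overall yield = conversion (%) * selectivity (%) / 100
Conversion = 83.5%, Selectivity = 67.8%
Y = 83.5 * 67.8 / 100
= 56.613 %

56.613 %


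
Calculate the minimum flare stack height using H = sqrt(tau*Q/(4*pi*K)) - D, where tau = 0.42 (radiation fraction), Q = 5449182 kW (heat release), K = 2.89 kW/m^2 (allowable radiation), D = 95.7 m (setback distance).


tau*Q/(4*pi*K) = 0.42 * 5449182 / (4 * pi * 2.89) = 63019.2
sqrt(63019.2) = 251.036
H = 251.036 - 95.7 = 155.3

155.3 m


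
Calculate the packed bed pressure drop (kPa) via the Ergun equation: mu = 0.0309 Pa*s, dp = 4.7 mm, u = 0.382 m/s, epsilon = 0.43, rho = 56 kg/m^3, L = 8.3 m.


dp = 4.7 mm = 0.0047 m
Viscous term = 150*0.0309*0.382*(1-0.43)^2 / (0.0047^2*0.43^3) = 327538
Inertial term = 1.75*56*0.382^2*(1-0.43) / (0.0047*0.43^3) = 21813.5
dP/L = 327538 + 21813.5 = 349352 Pa/m
dP = 349352 * 8.3 / 1000 = 2900 kPa

2900 kPa


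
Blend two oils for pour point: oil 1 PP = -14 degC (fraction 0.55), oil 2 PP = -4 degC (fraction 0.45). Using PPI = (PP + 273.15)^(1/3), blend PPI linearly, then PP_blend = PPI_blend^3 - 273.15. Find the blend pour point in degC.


PPI_1 = (-14 + 273.15)^(1/3) = 6.375541
PPI_2 = (-4 + 273.15)^(1/3) = 6.456514
PPI_blend = 0.55 * 6.375541 + 0.45 * 6.456514 = 6.411979
PP_blend = 6.411979^3 - 273.15 = 263.6187 - 273.15 = -9.53

-9.53 degC


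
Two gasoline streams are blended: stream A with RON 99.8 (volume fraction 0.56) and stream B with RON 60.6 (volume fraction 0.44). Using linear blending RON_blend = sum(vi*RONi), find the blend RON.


Linear blending: RON_blend = sum(vi * RONi)
Contribution 1: 0.56 * 99.8 = 55.888
Contribution 2: 0.44 * 60.6 = 26.664
RON_blend = 55.888 + 26.664 = 82.552

82.552


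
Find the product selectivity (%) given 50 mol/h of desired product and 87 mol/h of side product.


Selectivity = desired / (desired + undesired) * 100
Total products = 50 + 87 = 137 mol/h
S = 50 / 137 * 100
= 0.3650 * 100
= 36.50 %

36.50 %


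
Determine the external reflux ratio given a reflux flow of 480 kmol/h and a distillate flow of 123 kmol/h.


Reflux ratio definition: R = L / D (liquid returned / distillate withdrawn)
L = 480 kmol/h, D = 123 kmol/h
R = 480 / 123 = 3.902

3.902


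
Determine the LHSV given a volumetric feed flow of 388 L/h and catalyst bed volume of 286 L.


LHSV = volumetric feed rate / catalyst volume
= 388 L/h / 286 L
= 1.357 h^-1

1.357 h^-1


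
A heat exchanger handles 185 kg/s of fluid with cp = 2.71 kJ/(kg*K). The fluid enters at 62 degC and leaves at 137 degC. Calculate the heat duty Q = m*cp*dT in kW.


Q = m_dot * cp * delta_T
delta_T = 137 - 62 = 75 K
Q = 185 * 2.71 * 75
= 501.35 * 75
= 37601.25 kW

37601.25 kW


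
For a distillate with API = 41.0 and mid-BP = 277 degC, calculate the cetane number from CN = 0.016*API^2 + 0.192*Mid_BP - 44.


CN = 0.016 * 41.0^2 + 0.192 * 277 - 44
CN = 26.896 + 53.184 - 44 = 36.08

36.08


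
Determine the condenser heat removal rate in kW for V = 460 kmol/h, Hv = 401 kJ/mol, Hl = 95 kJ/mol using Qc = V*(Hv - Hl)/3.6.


Qc = 460 * (401 - 95) / 3.6 = 460 * 306 / 3.6 = 39100

39100 kW


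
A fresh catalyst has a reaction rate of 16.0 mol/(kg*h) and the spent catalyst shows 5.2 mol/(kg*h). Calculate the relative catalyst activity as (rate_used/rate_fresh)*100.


Activity (%) = (rate_used / rate_fresh) * 100
rate_used = 5.2, rate_fresh = 16.0
= (5.2 / 16.0) * 100
= 0.3250 * 100 = 32.50

32.50 %


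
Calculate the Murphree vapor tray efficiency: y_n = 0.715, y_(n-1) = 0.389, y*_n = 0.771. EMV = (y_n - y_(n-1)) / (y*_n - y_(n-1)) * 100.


Murphree vapor efficiency: EMV = (y_n - y_(n-1)) / (y*_n - y_(n-1)) * 100
EMV = (0.715 - 0.389) / (0.771 - 0.389) * 100 = 0.326 / 0.382 * 100 = 85.34

85.34 %


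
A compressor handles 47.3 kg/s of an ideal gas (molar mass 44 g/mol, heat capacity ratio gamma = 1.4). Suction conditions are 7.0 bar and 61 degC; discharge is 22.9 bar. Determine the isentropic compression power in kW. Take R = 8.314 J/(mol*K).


Isentropic work: W = m*(gamma/(gamma-1))*(R*T1/MW)*((P2/P1)^((gamma-1)/gamma) - 1)
T1 = 61 + 273.15 = 334.15 K
Pressure ratio = 22.9 / 7.0 = 3.27143
Exponent = (1.4 - 1)/1.4 = 0.285714
(P2/P1)^exp - 1 = 3.27143^0.285714 - 1 = 0.403033
W = 47.3 * 1.4 / 0.4 * 8.314 * 334.15 / 44 * 0.403033 = 4213

4213 kW


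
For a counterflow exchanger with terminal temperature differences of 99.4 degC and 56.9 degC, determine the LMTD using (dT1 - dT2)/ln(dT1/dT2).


LMTD = (dT1 - dT2) / ln(dT1/dT2)
= (99.4 - 56.9) / ln(99.4 / 56.9) = 42.5 / 0.557857 = 76.18

76.18 degC


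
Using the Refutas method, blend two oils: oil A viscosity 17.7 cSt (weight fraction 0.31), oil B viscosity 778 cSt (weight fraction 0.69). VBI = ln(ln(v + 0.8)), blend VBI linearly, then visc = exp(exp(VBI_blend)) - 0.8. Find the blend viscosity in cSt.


Refutas method: VBN_i = 14.534*ln(ln(visc_i + 0.8)) + 10.975, blended linearly by mass fraction; since VBN is linear in VBI_i = ln(ln(visc_i + 0.8)) and the fractions sum to 1, blend VBI directly: visc = exp(exp(VBI_blend)) - 0.8
VBI_1 = ln(ln(17.7 + 0.8)) = 1.07082
VBI_2 = ln(ln(778 + 0.8)) = 1.89578
VBI_blend = 0.31 * 1.07082 + 0.69 * 1.89578 = 1.64004
visc_blend = exp(exp(1.64004)) - 0.8 = 172.6

172.6 cSt


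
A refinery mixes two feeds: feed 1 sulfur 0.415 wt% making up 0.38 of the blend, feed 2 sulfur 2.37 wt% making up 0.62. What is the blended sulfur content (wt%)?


Linear sulfur blending: S_blend = x1*S1 + x2*S2
Contribution 1: 0.38 * 0.415 = 0.1577 wt%
Contribution 2: 0.62 * 2.37 = 1.4694 wt%
S_blend = 0.1577 + 1.4694 = 1.6271

1.6271 wt%


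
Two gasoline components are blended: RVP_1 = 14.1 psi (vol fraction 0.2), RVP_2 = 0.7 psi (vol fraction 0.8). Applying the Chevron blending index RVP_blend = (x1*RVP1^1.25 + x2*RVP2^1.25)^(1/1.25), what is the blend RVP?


Chevron index: RVP_blend = (sum xi*RVPi^1.25)^(1/1.25)
RVP^1.25 terms: 0.2 * 14.1^1.25 + 0.8 * 0.7^1.25 = 5.97677
RVP_blend = 5.97677^(1/1.25) = 4.180

4.180 psi


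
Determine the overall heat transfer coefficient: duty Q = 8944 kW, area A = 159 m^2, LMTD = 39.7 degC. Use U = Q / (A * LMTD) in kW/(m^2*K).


From Q = U*A*LMTD, U = Q / (A * LMTD)
U = 8944 / (159 * 39.7) = 8944 / 6312.3 = 1.417

1.417 kW/(m^2*K)


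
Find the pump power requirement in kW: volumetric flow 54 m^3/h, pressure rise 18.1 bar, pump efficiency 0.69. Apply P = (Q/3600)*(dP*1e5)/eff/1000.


Q = 54 / 3600 = 0.015 m^3/s
P = 0.015 * (18.1 * 1e5) / 0.69 / 1000 = 39.35

39.35 kW


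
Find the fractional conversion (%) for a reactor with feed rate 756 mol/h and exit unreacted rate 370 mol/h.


X = (F_in - F_out) / F_in * 100
Moles reacted = 756 - 370 = 386
X = 386 / 756 * 100
= 0.5106 * 100
= 51.06 %

51.06 %


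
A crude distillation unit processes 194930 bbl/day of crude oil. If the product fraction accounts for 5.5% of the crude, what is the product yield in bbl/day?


Crude throughput = 194930 bbl/day
Fraction yield = 5.5%
yield = throughput * fraction / 100
yield = 194930 * 5.5 / 100 = 10721.15

10721.15 bbl/day


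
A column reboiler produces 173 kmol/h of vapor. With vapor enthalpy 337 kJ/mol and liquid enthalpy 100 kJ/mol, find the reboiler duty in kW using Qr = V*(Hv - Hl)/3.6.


Qr = 173 * (337 - 100) / 3.6 = 173 * 237 / 3.6 = 11390

11390 kW


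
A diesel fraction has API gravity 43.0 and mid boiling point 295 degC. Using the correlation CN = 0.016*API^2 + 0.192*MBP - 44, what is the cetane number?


CN = 0.016 * 43.0^2 + 0.192 * 295 - 44
CN = 29.584 + 56.64 - 44 = 42.224

42.224


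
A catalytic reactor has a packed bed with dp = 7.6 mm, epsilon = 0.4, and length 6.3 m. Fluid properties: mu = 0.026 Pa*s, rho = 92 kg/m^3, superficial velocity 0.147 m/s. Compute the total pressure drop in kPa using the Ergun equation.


dp = 7.6 mm = 0.0076 m
Viscous term = 150*0.026*0.147*(1-0.4)^2 / (0.0076^2*0.4^3) = 55831.2
Inertial term = 1.75*92*0.147^2*(1-0.4) / (0.0076*0.4^3) = 4291.59
dP/L = 55831.2 + 4291.59 = 60122.8 Pa/m
dP = 60122.8 * 6.3 / 1000 = 378.8 kPa

378.8 kPa


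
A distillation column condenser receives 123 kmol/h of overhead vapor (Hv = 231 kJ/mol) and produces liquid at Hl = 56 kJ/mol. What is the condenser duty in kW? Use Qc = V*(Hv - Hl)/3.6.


Qc = 123 * (231 - 56) / 3.6 = 123 * 175 / 3.6 = 5979

5979 kW


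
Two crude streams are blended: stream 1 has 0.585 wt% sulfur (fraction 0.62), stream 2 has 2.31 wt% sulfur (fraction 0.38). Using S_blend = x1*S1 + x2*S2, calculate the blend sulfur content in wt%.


Linear sulfur blending: S_blend = x1*S1 + x2*S2
Contribution 1: 0.62 * 0.585 = 0.3627 wt%
Contribution 2: 0.38 * 2.31 = 0.8778 wt%
S_blend = 0.3627 + 0.8778 = 1.2405

1.2405 wt%


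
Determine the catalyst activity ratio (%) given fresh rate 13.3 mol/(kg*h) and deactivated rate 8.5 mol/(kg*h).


Activity (%) = (rate_used / rate_fresh) * 100
rate_used = 8.5, rate_fresh = 13.3
= (8.5 / 13.3) * 100
= 0.6391 * 100 = 63.91

63.91 %


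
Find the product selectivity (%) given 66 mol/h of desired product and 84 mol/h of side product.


Selectivity = desired / (desired + undesired) * 100
Total products = 66 + 84 = 150 mol/h
S = 66 / 150 * 100
= 0.4400 * 100
= 44.00 %

44.00 %


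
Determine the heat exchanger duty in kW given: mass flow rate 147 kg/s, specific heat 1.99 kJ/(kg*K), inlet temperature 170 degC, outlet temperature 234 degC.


Q = m_dot * cp * delta_T
delta_T = 234 - 170 = 64 K
Q = 147 * 1.99 * 64
= 292.53 * 64
= 18721.92 kW

18721.92 kW


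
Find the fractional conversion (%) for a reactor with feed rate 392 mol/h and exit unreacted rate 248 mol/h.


X = (F_in - F_out) / F_in * 100
Moles reacted = 392 - 248 = 144
X = 144 / 392 * 100
= 0.3673 * 100
= 36.73 %

36.73 %


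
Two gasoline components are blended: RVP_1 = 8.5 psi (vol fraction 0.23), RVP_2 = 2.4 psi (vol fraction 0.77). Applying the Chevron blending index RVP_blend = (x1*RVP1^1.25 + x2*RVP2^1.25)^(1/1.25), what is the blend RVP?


Chevron index: RVP_blend = (sum xi*RVPi^1.25)^(1/1.25)
RVP^1.25 terms: 0.23 * 8.5^1.25 + 0.77 * 2.4^1.25 = 5.63826
RVP_blend = 5.63826^(1/1.25) = 3.989

3.989 psi


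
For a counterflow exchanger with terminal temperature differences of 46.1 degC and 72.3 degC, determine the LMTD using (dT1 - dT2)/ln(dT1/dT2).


LMTD = (dT1 - dT2) / ln(dT1/dT2)
= (46.1 - 72.3) / ln(46.1 / 72.3) = -26.2 / -0.450011 = 58.22

58.22 degC


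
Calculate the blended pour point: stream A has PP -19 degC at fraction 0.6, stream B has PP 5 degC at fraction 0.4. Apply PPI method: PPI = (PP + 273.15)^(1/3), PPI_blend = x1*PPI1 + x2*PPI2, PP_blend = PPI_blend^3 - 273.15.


PPI_1 = (-19 + 273.15)^(1/3) = 6.334272
PPI_2 = (5 + 273.15)^(1/3) = 6.527693
PPI_blend = 0.6 * 6.334272 + 0.4 * 6.527693 = 6.41164
PP_blend = 6.41164^3 - 273.15 = 263.5769 - 273.15 = -9.57

-9.57 degC


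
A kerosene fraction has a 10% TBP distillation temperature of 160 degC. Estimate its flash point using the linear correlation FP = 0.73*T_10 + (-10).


FP = 0.73 * 160 + (-10) = 106.8

106.8 degC


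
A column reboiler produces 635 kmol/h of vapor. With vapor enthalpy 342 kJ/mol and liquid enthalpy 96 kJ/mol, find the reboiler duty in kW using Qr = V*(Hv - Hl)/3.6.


Qr = 635 * (342 - 96) / 3.6 = 635 * 246 / 3.6 = 43390

43390 kW


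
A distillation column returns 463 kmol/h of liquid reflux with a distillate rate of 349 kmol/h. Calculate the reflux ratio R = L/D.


Reflux ratio definition: R = L / D (liquid returned / distillate withdrawn)
L = 463 kmol/h, D = 349 kmol/h
R = 463 / 349 = 1.327

1.327


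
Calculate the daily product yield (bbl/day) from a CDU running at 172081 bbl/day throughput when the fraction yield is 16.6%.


Crude throughput = 172081 bbl/day
Fraction yield = 16.6%
yield = throughput * fraction / 100
yield = 172081 * 16.6 / 100 = 28565.446

28565.446 bbl/day


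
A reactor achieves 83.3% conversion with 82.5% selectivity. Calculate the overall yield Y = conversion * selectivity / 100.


Overall yield = conversion (%) * selectivity (%) / 100
Conversion = 83.3%, Selectivity = 82.5%
Y = 83.3 * 82.5 / 100
= 68.7225 %

68.7225 %


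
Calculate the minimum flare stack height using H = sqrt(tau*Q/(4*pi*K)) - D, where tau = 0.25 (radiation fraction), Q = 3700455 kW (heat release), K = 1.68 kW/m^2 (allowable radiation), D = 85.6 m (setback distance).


tau*Q/(4*pi*K) = 0.25 * 3700455 / (4 * pi * 1.68) = 43820.4
sqrt(43820.4) = 209.333
H = 209.333 - 85.6 = 123.7

123.7 m


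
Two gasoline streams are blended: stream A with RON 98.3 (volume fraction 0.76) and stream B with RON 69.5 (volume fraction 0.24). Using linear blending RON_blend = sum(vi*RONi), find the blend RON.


Linear blending: RON_blend = sum(vi * RONi)
Contribution 1: 0.76 * 98.3 = 74.708
Contribution 2: 0.24 * 69.5 = 16.68
RON_blend = 74.708 + 16.68 = 91.388

91.388


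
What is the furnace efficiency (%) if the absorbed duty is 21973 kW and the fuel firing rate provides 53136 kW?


Furnace efficiency = Q_absorbed / Q_fuel * 100
= 21973 / 53136 * 100 = 41.35

41.35 %


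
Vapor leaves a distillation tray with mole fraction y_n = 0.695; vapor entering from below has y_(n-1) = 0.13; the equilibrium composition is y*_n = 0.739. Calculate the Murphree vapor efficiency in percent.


Murphree vapor efficiency: EMV = (y_n - y_(n-1)) / (y*_n - y_(n-1)) * 100
EMV = (0.695 - 0.13) / (0.739 - 0.13) * 100 = 0.565 / 0.609 * 100 = 92.78

92.78 %


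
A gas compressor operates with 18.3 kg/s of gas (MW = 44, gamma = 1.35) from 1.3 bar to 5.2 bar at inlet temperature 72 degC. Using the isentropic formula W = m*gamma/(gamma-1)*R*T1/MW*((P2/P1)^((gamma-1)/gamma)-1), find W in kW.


Isentropic work: W = m*(gamma/(gamma-1))*(R*T1/MW)*((P2/P1)^((gamma-1)/gamma) - 1)
T1 = 72 + 273.15 = 345.15 K
Pressure ratio = 5.2 / 1.3 = 4
Exponent = (1.35 - 1)/1.35 = 0.259259
(P2/P1)^exp - 1 = 4^0.259259 - 1 = 0.432483
W = 18.3 * 1.35 / 0.35 * 8.314 * 345.15 / 44 * 0.432483 = 1991

1991 kW


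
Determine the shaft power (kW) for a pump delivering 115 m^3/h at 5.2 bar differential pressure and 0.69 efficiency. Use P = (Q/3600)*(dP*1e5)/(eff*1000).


Q = 115 / 3600 = 0.0319444 m^3/s
P = 0.0319444 * (5.2 * 1e5) / 0.69 / 1000 = 24.07

24.07 kW


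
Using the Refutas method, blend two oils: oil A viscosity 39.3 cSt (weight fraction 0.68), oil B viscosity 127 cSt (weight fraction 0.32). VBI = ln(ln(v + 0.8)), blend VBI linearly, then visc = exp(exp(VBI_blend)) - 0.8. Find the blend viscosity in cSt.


Refutas method: VBN_i = 14.534*ln(ln(visc_i + 0.8)) + 10.975, blended linearly by mass fraction; since VBN is linear in VBI_i = ln(ln(visc_i + 0.8)) and the fractions sum to 1, blend VBI directly: visc = exp(exp(VBI_blend)) - 0.8
VBI_1 = ln(ln(39.3 + 0.8)) = 1.306
VBI_2 = ln(ln(127 + 0.8)) = 1.57907
VBI_blend = 0.68 * 1.306 + 0.32 * 1.57907 = 1.39338
visc_blend = exp(exp(1.39338)) - 0.8 = 55.37

55.37 cSt


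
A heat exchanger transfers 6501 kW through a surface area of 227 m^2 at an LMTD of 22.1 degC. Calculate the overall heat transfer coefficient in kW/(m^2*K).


From Q = U*A*LMTD, U = Q / (A * LMTD)
U = 6501 / (227 * 22.1) = 6501 / 5016.7 = 1.296

1.296 kW/(m^2*K)


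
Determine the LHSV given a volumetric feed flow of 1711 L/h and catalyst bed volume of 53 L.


LHSV = volumetric feed rate / catalyst volume
= 1711 L/h / 53 L
= 32.28 h^-1

32.28 h^-1


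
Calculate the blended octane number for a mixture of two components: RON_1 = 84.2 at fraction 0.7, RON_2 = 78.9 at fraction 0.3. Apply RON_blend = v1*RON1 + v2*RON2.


Linear blending: RON_blend = sum(vi * RONi)
Contribution 1: 0.7 * 84.2 = 58.94
Contribution 2: 0.3 * 78.9 = 23.67
RON_blend = 58.94 + 23.67 = 82.61

82.61


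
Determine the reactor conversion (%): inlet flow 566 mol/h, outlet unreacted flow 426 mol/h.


X = (F_in - F_out) / F_in * 100
Moles reacted = 566 - 426 = 140
X = 140 / 566 * 100
= 0.2473 * 100
= 24.73 %

24.73 %


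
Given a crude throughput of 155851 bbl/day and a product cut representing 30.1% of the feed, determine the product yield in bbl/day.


Crude throughput = 155851 bbl/day
Fraction yield = 30.1%
yield = throughput * fraction / 100
yield = 155851 * 30.1 / 100 = 46911.151

46911.151 bbl/day


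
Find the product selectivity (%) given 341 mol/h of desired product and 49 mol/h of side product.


Selectivity = desired / (desired + undesired) * 100
Total products = 341 + 49 = 390 mol/h
S = 341 / 390 * 100
= 0.8744 * 100
= 87.44 %

87.44 %


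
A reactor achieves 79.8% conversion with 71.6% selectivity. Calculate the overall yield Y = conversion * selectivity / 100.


Overall yield = conversion (%) * selectivity (%) / 100
Conversion = 79.8%, Selectivity = 71.6%
Y = 79.8 * 71.6 / 100
= 57.1368 %

57.1368 %


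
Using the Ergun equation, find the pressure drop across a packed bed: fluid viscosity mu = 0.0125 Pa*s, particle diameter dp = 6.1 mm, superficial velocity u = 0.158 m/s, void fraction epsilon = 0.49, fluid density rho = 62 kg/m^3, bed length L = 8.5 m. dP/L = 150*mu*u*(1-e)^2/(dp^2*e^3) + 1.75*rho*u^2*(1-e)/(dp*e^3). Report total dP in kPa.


dp = 6.1 mm = 0.0061 m
Viscous term = 150*0.0125*0.158*(1-0.49)^2 / (0.0061^2*0.49^3) = 17601.5
Inertial term = 1.75*62*0.158^2*(1-0.49) / (0.0061*0.49^3) = 1924.85
dP/L = 17601.5 + 1924.85 = 19526.3 Pa/m
dP = 19526.3 * 8.5 / 1000 = 166.0 kPa

166.0 kPa
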